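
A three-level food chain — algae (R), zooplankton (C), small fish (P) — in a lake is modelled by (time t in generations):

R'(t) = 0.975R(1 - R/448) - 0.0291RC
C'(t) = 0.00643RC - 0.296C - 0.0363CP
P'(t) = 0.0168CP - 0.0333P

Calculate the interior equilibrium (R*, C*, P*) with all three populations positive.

R* ≈ 421, C* ≈ 1.98, P* ≈ 66.5

From dP/dt = 0: 0.0168C* = 0.0333, so C* = 1.98.
From dR/dt = 0: 0.975(1 - R*/448) = 0.0291·1.98, giving R* = 448·(1 - 0.0592) = 421.
From dC/dt = 0: 0.00643·421 - 0.296 = 0.0363P*, so P* = 2.41/0.0363 = 66.5.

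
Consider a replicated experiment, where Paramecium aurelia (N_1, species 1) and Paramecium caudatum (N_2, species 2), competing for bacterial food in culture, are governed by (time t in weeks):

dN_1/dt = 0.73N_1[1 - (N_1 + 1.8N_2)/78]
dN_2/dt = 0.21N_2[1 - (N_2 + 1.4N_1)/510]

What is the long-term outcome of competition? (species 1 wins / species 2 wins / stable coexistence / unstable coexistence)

species 2 excludes species 1

Compare the nullcline intercepts: K1/α12 = 78/1.8 = 43.3 < K2 = 510; K2/α21 = 510/1.4 = 364 > K1 = 78.
Since the inequalities point opposite ways, species 2 can invade but species 1 cannot.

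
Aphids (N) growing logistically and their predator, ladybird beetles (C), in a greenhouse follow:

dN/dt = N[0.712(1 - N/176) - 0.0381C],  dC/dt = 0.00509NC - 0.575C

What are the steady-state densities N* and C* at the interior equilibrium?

N* ≈ 113, C* ≈ 6.69

From dC/dt = 0 with C > 0: 0.00509N* = 0.575, so N* = 113.
Substitute into dN/dt = 0: 0.712(1 - 113/176) = 0.0381C*.
The bracket is 0.358, giving C* = 0.255/0.0381 = 6.69.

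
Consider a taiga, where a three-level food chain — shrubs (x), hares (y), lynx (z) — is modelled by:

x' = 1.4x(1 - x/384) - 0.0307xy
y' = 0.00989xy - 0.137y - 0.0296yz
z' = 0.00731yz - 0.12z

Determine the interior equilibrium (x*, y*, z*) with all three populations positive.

From dz/dt = 0: 0.00731y* = 0.12, so y* = 16.4.
From dx/dt = 0: 1.4(1 - x*/384) = 0.0307·16.4, giving x* = 384·(1 - 0.36) = 246.
From dy/dt = 0: 0.00989·246 - 0.137 = 0.0296z*, so z* = 2.29/0.0296 = 77.5.

x* ≈ 246, y* ≈ 16.4, z* ≈ 77.5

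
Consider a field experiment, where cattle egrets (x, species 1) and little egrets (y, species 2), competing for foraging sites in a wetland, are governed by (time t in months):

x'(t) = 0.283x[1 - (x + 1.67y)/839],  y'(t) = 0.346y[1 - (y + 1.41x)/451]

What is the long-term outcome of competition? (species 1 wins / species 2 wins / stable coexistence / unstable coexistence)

species 1 excludes species 2

Compare the nullcline intercepts: K1/α12 = 839/1.67 = 502 > K2 = 451; K2/α21 = 451/1.41 = 320 < K1 = 839.
Since the inequalities point opposite ways, species 1 can invade but species 2 cannot.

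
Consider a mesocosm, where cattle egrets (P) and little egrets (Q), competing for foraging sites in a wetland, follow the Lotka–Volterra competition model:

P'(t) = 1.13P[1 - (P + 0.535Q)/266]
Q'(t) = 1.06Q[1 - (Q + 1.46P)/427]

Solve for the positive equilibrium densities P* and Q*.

Setting both brackets to zero gives the nullclines P + 0.535Q = 266 and 1.46P + Q = 427.
Substituting Q = 427 - 1.46P into the first: P(1 - 0.535·1.46) = 266 - 0.535·427.
So P* = 37.6/0.219 = 172, and then Q* = 427 - 1.46·172 = 177.

P* ≈ 172, Q* ≈ 177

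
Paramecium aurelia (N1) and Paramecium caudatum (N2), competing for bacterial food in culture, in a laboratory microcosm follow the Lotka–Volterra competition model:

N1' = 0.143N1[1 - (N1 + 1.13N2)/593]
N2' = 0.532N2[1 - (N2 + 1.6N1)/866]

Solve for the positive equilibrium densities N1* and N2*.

Setting both brackets to zero gives the nullclines N1 + 1.13N2 = 593 and 1.6N1 + N2 = 866.
Substituting N2 = 866 - 1.6N1 into the first: N1(1 - 1.13·1.6) = 593 - 1.13·866.
So N1* = -386/-0.808 = 477, and then N2* = 866 - 1.6·477 = 102.

N1* ≈ 477, N2* ≈ 102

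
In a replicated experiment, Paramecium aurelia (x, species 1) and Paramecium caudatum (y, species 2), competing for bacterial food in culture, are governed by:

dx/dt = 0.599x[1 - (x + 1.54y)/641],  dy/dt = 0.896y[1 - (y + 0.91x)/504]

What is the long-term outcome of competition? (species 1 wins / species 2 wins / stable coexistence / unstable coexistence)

Compare the nullcline intercepts: K1/α12 = 641/1.54 = 416 < K2 = 504; K2/α21 = 504/0.91 = 554 < K1 = 641.
Since both are reversed, neither can invade when rare; the interior point is a saddle.

unstable coexistence (outcome depends on initial conditions)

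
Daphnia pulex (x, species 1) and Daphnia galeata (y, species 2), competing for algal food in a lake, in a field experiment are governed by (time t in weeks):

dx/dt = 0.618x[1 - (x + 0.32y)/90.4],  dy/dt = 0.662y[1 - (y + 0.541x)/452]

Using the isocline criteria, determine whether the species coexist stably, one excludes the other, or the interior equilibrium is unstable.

species 2 excludes species 1

Compare the nullcline intercepts: K1/α12 = 90.4/0.32 = 282 < K2 = 452; K2/α21 = 452/0.541 = 835 > K1 = 90.4.
Since the inequalities point opposite ways, species 2 can invade but species 1 cannot.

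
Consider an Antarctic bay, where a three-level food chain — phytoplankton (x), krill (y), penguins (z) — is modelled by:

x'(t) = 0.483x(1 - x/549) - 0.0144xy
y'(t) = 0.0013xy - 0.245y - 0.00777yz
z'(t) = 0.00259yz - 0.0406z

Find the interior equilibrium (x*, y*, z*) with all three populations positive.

From dz/dt = 0: 0.00259y* = 0.0406, so y* = 15.7.
From dx/dt = 0: 0.483(1 - x*/549) = 0.0144·15.7, giving x* = 549·(1 - 0.467) = 292.
From dy/dt = 0: 0.0013·292 - 0.245 = 0.00777z*, so z* = 0.135/0.00777 = 17.4.

x* ≈ 292, y* ≈ 15.7, z* ≈ 17.4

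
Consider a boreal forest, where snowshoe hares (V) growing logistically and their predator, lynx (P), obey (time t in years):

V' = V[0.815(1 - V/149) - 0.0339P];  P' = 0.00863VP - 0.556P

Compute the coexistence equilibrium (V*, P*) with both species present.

From dP/dt = 0 with P > 0: 0.00863V* = 0.556, so V* = 64.4.
Substitute into dV/dt = 0: 0.815(1 - 64.4/149) = 0.0339P*.
The bracket is 0.568, giving P* = 0.463/0.0339 = 13.6.

V* ≈ 64.4, P* ≈ 13.6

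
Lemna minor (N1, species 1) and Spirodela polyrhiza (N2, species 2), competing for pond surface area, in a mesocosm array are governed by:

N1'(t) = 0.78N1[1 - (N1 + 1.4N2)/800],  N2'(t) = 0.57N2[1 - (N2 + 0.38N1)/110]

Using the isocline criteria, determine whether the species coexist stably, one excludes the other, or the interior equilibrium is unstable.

Compare the nullcline intercepts: K1/α12 = 800/1.4 = 571 > K2 = 110; K2/α21 = 110/0.38 = 289 < K1 = 800.
Since the inequalities point opposite ways, species 1 can invade but species 2 cannot.

species 1 excludes species 2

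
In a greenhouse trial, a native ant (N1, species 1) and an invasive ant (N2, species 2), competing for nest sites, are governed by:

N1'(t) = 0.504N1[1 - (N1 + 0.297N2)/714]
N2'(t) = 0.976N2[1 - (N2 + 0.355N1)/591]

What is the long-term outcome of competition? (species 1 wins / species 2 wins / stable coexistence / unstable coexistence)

stable coexistence

Compare the nullcline intercepts: K1/α12 = 714/0.297 = 2400 > K2 = 591; K2/α21 = 591/0.355 = 1660 > K1 = 714.
Since both inequalities hold, each species can invade when rare, so the interior equilibrium is stable.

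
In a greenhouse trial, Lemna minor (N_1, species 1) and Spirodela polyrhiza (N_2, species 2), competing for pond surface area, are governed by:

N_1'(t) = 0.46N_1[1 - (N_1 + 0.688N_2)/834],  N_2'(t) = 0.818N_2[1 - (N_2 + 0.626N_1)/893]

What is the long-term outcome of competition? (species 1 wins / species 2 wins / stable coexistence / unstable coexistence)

Compare the nullcline intercepts: K1/α12 = 834/0.688 = 1210 > K2 = 893; K2/α21 = 893/0.626 = 1430 > K1 = 834.
Since both inequalities hold, each species can invade when rare, so the interior equilibrium is stable.

stable coexistence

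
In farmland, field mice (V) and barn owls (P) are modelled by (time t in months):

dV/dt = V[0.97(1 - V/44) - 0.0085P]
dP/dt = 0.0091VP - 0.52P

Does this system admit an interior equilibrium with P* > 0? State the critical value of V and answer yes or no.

Threshold V = 57.1; K < 57.1, so no, the predator goes extinct.

The predator equation gives dP/dt > 0 only when V > 0.52/0.0091 = 57.1.
Without the predator, V → K = 44. Since 44 < 57.1, the predator cannot invade.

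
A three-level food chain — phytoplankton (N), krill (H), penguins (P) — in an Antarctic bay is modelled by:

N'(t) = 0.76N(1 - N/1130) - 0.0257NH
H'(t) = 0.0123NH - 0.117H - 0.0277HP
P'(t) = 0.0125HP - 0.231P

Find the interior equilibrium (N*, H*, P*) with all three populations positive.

From dP/dt = 0: 0.0125H* = 0.231, so H* = 18.5.
From dN/dt = 0: 0.76(1 - N*/1130) = 0.0257·18.5, giving N* = 1130·(1 - 0.625) = 424.
From dH/dt = 0: 0.0123·424 - 0.117 = 0.0277P*, so P* = 5.1/0.0277 = 184.

N* ≈ 424, H* ≈ 18.5, P* ≈ 184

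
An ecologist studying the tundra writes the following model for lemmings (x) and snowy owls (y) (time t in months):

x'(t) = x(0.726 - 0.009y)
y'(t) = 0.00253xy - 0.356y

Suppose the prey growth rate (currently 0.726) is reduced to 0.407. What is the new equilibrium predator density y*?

y* ≈ 45.2

At the interior fixed point, setting dx/dt = 0 with x > 0 fixes y* = (prey growth rate)/(xy coefficient) — independent of the other coefficients.
With the change, y* = 0.407/0.009 = 45.2; it falls from 80.7.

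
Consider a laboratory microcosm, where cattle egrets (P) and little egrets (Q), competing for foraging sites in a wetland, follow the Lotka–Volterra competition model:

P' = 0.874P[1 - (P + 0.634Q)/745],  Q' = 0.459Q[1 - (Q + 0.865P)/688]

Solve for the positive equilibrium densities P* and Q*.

Setting both brackets to zero gives the nullclines P + 0.634Q = 745 and 0.865P + Q = 688.
Substituting Q = 688 - 0.865P into the first: P(1 - 0.634·0.865) = 745 - 0.634·688.
So P* = 309/0.452 = 684, and then Q* = 688 - 0.865·684 = 96.5.

P* ≈ 684, Q* ≈ 96.5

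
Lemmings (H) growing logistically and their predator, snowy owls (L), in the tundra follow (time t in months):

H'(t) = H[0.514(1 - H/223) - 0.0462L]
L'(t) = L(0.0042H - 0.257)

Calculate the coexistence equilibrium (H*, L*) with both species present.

H* ≈ 61.2, L* ≈ 8.07

From dL/dt = 0 with L > 0: 0.0042H* = 0.257, so H* = 61.2.
Substitute into dH/dt = 0: 0.514(1 - 61.2/223) = 0.0462L*.
The bracket is 0.726, giving L* = 0.373/0.0462 = 8.07.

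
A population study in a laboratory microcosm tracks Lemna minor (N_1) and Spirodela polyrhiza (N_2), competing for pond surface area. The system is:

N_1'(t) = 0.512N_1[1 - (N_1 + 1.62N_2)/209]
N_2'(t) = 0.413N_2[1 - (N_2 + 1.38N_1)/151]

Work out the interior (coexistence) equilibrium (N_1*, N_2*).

Setting both brackets to zero gives the nullclines N_1 + 1.62N_2 = 209 and 1.38N_1 + N_2 = 151.
Substituting N_2 = 151 - 1.38N_1 into the first: N_1(1 - 1.62·1.38) = 209 - 1.62·151.
So N_1* = -35.6/-1.24 = 28.8, and then N_2* = 151 - 1.38·28.8 = 111.

N_1* ≈ 28.8, N_2* ≈ 111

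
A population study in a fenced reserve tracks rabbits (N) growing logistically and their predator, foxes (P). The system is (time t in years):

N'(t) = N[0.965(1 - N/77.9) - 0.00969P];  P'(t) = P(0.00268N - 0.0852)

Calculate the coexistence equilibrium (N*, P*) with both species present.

From dP/dt = 0 with P > 0: 0.00268N* = 0.0852, so N* = 31.8.
Substitute into dN/dt = 0: 0.965(1 - 31.8/77.9) = 0.00969P*.
The bracket is 0.592, giving P* = 0.571/0.00969 = 58.9.

N* ≈ 31.8, P* ≈ 58.9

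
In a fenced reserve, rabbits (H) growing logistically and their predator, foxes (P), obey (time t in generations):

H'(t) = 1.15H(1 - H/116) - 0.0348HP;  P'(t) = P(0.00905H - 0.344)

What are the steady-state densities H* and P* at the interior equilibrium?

From dP/dt = 0 with P > 0: 0.00905H* = 0.344, so H* = 38.
Substitute into dH/dt = 0: 1.15(1 - 38/116) = 0.0348P*.
The bracket is 0.672, giving P* = 0.773/0.0348 = 22.2.

H* ≈ 38, P* ≈ 22.2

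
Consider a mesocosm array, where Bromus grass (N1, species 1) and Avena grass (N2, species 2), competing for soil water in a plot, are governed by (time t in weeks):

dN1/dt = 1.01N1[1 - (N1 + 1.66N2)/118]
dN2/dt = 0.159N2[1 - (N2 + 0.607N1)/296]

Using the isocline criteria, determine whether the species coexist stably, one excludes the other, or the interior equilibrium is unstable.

Compare the nullcline intercepts: K1/α12 = 118/1.66 = 71.1 < K2 = 296; K2/α21 = 296/0.607 = 488 > K1 = 118.
Since the inequalities point opposite ways, species 2 can invade but species 1 cannot.

species 2 excludes species 1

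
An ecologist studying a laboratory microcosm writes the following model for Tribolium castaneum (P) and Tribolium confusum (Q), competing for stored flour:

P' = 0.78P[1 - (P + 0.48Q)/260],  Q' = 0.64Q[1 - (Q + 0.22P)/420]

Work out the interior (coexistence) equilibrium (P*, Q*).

Setting both brackets to zero gives the nullclines P + 0.48Q = 260 and 0.22P + Q = 420.
Substituting Q = 420 - 0.22P into the first: P(1 - 0.48·0.22) = 260 - 0.48·420.
So P* = 58.4/0.894 = 65.3, and then Q* = 420 - 0.22·65.3 = 406.

P* ≈ 65.3, Q* ≈ 406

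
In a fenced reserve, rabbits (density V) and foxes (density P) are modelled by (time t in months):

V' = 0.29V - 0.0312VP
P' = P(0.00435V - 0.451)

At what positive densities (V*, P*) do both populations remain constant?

V* ≈ 104, P* ≈ 9.29

Set dP/dt = 0 with P > 0: 0.00435V - 0.451 = 0, so V* = 0.451/0.00435 = 104.
Set dV/dt = 0 with V > 0: 0.29 - 0.0312P = 0, so P* = 0.29/0.0312 = 9.29.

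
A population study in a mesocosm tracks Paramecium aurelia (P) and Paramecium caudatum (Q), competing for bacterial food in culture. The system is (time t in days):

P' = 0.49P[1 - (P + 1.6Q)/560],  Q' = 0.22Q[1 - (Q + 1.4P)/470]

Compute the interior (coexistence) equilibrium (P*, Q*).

Setting both brackets to zero gives the nullclines P + 1.6Q = 560 and 1.4P + Q = 470.
Substituting Q = 470 - 1.4P into the first: P(1 - 1.6·1.4) = 560 - 1.6·470.
So P* = -192/-1.24 = 155, and then Q* = 470 - 1.4·155 = 253.

P* ≈ 155, Q* ≈ 253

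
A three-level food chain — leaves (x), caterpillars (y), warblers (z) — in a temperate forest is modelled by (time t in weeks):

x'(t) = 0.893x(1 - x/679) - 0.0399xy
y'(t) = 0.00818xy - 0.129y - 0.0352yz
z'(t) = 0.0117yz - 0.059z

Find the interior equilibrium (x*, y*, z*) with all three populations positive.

x* ≈ 526, y* ≈ 5.04, z* ≈ 119

From dz/dt = 0: 0.0117y* = 0.059, so y* = 5.04.
From dx/dt = 0: 0.893(1 - x*/679) = 0.0399·5.04, giving x* = 679·(1 - 0.225) = 526.
From dy/dt = 0: 0.00818·526 - 0.129 = 0.0352z*, so z* = 4.17/0.0352 = 119.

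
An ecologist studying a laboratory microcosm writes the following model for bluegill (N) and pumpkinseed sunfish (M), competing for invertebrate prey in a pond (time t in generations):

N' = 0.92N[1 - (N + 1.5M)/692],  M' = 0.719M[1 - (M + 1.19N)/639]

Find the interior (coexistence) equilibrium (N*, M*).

Setting both brackets to zero gives the nullclines N + 1.5M = 692 and 1.19N + M = 639.
Substituting M = 639 - 1.19N into the first: N(1 - 1.5·1.19) = 692 - 1.5·639.
So N* = -266/-0.785 = 339, and then M* = 639 - 1.19·339 = 235.

N* ≈ 339, M* ≈ 235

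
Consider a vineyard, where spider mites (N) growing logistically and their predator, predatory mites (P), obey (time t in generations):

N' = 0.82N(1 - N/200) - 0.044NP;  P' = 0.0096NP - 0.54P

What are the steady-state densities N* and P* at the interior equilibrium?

From dP/dt = 0 with P > 0: 0.0096N* = 0.54, so N* = 56.3.
Substitute into dN/dt = 0: 0.82(1 - 56.3/200) = 0.044P*.
The bracket is 0.719, giving P* = 0.589/0.044 = 13.4.

N* ≈ 56.3, P* ≈ 13.4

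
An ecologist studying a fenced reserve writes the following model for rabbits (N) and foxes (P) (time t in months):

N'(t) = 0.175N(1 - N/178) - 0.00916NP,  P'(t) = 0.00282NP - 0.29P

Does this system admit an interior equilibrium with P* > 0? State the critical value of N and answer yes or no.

Threshold N = 103; K > 103, so yes, the predator persists.

The predator equation gives dP/dt > 0 only when N > 0.29/0.00282 = 103.
Without the predator, N → K = 178. Since 178 > 103, the predator can invade and persist.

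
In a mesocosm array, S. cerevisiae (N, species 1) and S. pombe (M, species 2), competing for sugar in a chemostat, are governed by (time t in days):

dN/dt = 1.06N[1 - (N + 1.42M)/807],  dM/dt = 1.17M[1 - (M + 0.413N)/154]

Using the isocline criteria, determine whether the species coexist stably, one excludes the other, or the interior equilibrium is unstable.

Compare the nullcline intercepts: K1/α12 = 807/1.42 = 568 > K2 = 154; K2/α21 = 154/0.413 = 373 < K1 = 807.
Since the inequalities point opposite ways, species 1 can invade but species 2 cannot.

species 1 excludes species 2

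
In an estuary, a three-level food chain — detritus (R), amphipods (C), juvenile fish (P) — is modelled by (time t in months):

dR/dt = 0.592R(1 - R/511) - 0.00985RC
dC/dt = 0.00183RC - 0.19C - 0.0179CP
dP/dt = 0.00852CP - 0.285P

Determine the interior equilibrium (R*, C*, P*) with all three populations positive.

R* ≈ 227, C* ≈ 33.5, P* ≈ 12.6

From dP/dt = 0: 0.00852C* = 0.285, so C* = 33.5.
From dR/dt = 0: 0.592(1 - R*/511) = 0.00985·33.5, giving R* = 511·(1 - 0.557) = 227.
From dC/dt = 0: 0.00183·227 - 0.19 = 0.0179P*, so P* = 0.225/0.0179 = 12.6.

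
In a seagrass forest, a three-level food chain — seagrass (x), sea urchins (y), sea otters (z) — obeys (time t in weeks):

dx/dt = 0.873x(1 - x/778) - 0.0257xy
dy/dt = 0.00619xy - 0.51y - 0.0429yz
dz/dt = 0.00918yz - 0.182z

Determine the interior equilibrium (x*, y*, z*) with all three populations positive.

From dz/dt = 0: 0.00918y* = 0.182, so y* = 19.8.
From dx/dt = 0: 0.873(1 - x*/778) = 0.0257·19.8, giving x* = 778·(1 - 0.584) = 324.
From dy/dt = 0: 0.00619·324 - 0.51 = 0.0429z*, so z* = 1.5/0.0429 = 34.9.

x* ≈ 324, y* ≈ 19.8, z* ≈ 34.9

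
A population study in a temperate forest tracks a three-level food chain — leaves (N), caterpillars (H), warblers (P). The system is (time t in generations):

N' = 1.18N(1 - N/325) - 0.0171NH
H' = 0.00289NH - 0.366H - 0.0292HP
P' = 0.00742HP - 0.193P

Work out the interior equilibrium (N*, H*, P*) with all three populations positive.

From dP/dt = 0: 0.00742H* = 0.193, so H* = 26.
From dN/dt = 0: 1.18(1 - N*/325) = 0.0171·26, giving N* = 325·(1 - 0.377) = 202.
From dH/dt = 0: 0.00289·202 - 0.366 = 0.0292P*, so P* = 0.219/0.0292 = 7.51.

N* ≈ 202, H* ≈ 26, P* ≈ 7.51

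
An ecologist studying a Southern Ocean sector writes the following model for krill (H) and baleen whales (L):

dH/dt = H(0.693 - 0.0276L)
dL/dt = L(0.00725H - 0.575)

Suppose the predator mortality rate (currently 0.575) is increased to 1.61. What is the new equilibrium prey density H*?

At the interior fixed point, setting dL/dt = 0 with L > 0 fixes H* = (predator death rate)/(HL coefficient) — independent of the other coefficients.
With the change, H* = 1.61/0.00725 = 222; it rises from 79.3.

H* ≈ 222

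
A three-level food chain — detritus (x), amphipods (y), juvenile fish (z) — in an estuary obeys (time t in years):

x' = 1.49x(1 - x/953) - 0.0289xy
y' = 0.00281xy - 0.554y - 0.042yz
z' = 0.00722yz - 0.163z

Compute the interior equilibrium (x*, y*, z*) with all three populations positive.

x* ≈ 536, y* ≈ 22.6, z* ≈ 22.6

From dz/dt = 0: 0.00722y* = 0.163, so y* = 22.6.
From dx/dt = 0: 1.49(1 - x*/953) = 0.0289·22.6, giving x* = 953·(1 - 0.438) = 536.
From dy/dt = 0: 0.00281·536 - 0.554 = 0.042z*, so z* = 0.951/0.042 = 22.6.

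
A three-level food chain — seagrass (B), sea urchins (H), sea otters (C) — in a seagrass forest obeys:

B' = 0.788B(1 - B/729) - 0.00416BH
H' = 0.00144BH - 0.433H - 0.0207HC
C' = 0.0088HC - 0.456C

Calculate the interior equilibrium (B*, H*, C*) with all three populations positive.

From dC/dt = 0: 0.0088H* = 0.456, so H* = 51.8.
From dB/dt = 0: 0.788(1 - B*/729) = 0.00416·51.8, giving B* = 729·(1 - 0.274) = 530.
From dH/dt = 0: 0.00144·530 - 0.433 = 0.0207C*, so C* = 0.33/0.0207 = 15.9.

B* ≈ 530, H* ≈ 51.8, C* ≈ 15.9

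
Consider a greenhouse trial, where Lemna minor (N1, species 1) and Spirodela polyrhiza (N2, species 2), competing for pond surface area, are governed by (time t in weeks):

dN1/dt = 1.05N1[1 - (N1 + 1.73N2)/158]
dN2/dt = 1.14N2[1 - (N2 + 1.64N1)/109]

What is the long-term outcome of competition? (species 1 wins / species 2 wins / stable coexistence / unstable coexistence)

Compare the nullcline intercepts: K1/α12 = 158/1.73 = 91.3 < K2 = 109; K2/α21 = 109/1.64 = 66.5 < K1 = 158.
Since both are reversed, neither can invade when rare; the interior point is a saddle.

unstable coexistence (outcome depends on initial conditions)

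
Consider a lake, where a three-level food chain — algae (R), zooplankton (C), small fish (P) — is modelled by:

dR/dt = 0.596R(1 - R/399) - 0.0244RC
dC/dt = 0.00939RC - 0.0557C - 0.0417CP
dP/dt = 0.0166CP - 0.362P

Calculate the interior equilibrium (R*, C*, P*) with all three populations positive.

From dP/dt = 0: 0.0166C* = 0.362, so C* = 21.8.
From dR/dt = 0: 0.596(1 - R*/399) = 0.0244·21.8, giving R* = 399·(1 - 0.893) = 42.8.
From dC/dt = 0: 0.00939·42.8 - 0.0557 = 0.0417P*, so P* = 0.346/0.0417 = 8.3.

R* ≈ 42.8, C* ≈ 21.8, P* ≈ 8.3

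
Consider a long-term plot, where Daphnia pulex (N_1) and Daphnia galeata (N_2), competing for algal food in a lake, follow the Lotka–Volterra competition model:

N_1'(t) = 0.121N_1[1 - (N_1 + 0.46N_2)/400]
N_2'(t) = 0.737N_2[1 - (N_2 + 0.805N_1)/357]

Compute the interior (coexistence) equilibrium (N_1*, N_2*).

N_1* ≈ 374, N_2* ≈ 55.6

Setting both brackets to zero gives the nullclines N_1 + 0.46N_2 = 400 and 0.805N_1 + N_2 = 357.
Substituting N_2 = 357 - 0.805N_1 into the first: N_1(1 - 0.46·0.805) = 400 - 0.46·357.
So N_1* = 236/0.63 = 374, and then N_2* = 357 - 0.805·374 = 55.6.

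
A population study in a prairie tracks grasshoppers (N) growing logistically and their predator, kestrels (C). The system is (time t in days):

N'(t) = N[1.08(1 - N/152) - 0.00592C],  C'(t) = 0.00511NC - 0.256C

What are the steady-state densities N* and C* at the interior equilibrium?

N* ≈ 50.1, C* ≈ 122

From dC/dt = 0 with C > 0: 0.00511N* = 0.256, so N* = 50.1.
Substitute into dN/dt = 0: 1.08(1 - 50.1/152) = 0.00592C*.
The bracket is 0.67, giving C* = 0.724/0.00592 = 122.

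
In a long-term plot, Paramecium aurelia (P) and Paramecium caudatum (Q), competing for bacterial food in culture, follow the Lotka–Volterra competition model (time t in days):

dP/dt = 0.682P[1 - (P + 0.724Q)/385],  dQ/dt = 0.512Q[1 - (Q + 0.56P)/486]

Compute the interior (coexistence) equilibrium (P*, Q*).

Setting both brackets to zero gives the nullclines P + 0.724Q = 385 and 0.56P + Q = 486.
Substituting Q = 486 - 0.56P into the first: P(1 - 0.724·0.56) = 385 - 0.724·486.
So P* = 33.1/0.595 = 55.7, and then Q* = 486 - 0.56·55.7 = 455.

P* ≈ 55.7, Q* ≈ 455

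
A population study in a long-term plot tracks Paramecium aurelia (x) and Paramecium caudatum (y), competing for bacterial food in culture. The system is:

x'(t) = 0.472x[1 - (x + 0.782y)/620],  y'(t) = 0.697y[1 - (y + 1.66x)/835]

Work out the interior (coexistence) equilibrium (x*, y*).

Setting both brackets to zero gives the nullclines x + 0.782y = 620 and 1.66x + y = 835.
Substituting y = 835 - 1.66x into the first: x(1 - 0.782·1.66) = 620 - 0.782·835.
So x* = -33/-0.298 = 111, and then y* = 835 - 1.66·111 = 651.

x* ≈ 111, y* ≈ 651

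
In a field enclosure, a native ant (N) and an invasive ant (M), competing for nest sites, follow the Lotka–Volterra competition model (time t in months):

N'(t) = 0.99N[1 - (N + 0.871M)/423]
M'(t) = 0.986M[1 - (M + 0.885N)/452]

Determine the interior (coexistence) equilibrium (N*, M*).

N* ≈ 128, M* ≈ 339

Setting both brackets to zero gives the nullclines N + 0.871M = 423 and 0.885N + M = 452.
Substituting M = 452 - 0.885N into the first: N(1 - 0.871·0.885) = 423 - 0.871·452.
So N* = 29.3/0.229 = 128, and then M* = 452 - 0.885·128 = 339.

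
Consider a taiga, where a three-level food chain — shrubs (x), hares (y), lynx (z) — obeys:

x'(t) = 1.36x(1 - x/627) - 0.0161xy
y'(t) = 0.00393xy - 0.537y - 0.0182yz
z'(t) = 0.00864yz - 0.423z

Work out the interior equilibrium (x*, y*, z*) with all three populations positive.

x* ≈ 264, y* ≈ 49, z* ≈ 27.4

From dz/dt = 0: 0.00864y* = 0.423, so y* = 49.
From dx/dt = 0: 1.36(1 - x*/627) = 0.0161·49, giving x* = 627·(1 - 0.58) = 264.
From dy/dt = 0: 0.00393·264 - 0.537 = 0.0182z*, so z* = 0.499/0.0182 = 27.4.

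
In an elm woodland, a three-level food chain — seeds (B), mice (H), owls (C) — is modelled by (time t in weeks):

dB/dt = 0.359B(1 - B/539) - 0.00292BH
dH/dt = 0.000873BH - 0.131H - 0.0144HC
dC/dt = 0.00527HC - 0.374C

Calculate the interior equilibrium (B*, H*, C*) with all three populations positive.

From dC/dt = 0: 0.00527H* = 0.374, so H* = 71.
From dB/dt = 0: 0.359(1 - B*/539) = 0.00292·71, giving B* = 539·(1 - 0.577) = 228.
From dH/dt = 0: 0.000873·228 - 0.131 = 0.0144C*, so C* = 0.0679/0.0144 = 4.72.

B* ≈ 228, H* ≈ 71, C* ≈ 4.72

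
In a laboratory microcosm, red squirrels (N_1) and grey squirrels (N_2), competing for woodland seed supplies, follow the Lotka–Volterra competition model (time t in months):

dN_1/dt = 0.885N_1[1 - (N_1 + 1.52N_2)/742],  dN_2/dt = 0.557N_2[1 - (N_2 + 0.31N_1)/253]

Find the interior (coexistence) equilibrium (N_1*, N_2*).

Setting both brackets to zero gives the nullclines N_1 + 1.52N_2 = 742 and 0.31N_1 + N_2 = 253.
Substituting N_2 = 253 - 0.31N_1 into the first: N_1(1 - 1.52·0.31) = 742 - 1.52·253.
So N_1* = 357/0.529 = 676, and then N_2* = 253 - 0.31·676 = 43.5.

N_1* ≈ 676, N_2* ≈ 43.5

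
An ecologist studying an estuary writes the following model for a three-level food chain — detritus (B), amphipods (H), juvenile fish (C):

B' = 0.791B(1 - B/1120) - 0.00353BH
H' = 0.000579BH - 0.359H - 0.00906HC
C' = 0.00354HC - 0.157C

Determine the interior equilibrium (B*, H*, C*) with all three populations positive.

From dC/dt = 0: 0.00354H* = 0.157, so H* = 44.4.
From dB/dt = 0: 0.791(1 - B*/1120) = 0.00353·44.4, giving B* = 1120·(1 - 0.198) = 898.
From dH/dt = 0: 0.000579·898 - 0.359 = 0.00906C*, so C* = 0.161/0.00906 = 17.8.

B* ≈ 898, H* ≈ 44.4, C* ≈ 17.8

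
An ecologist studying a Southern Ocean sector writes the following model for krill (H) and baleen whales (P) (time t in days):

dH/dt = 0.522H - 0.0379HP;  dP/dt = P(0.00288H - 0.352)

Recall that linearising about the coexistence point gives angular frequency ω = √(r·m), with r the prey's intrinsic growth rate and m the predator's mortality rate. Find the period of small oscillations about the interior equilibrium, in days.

T ≈ 14.7 days

Here r = 0.522 and m = 0.352, so r·m = 0.184.
ω = √0.184 = 0.429 per day, hence T = 2π/ω ≈ 14.7 days.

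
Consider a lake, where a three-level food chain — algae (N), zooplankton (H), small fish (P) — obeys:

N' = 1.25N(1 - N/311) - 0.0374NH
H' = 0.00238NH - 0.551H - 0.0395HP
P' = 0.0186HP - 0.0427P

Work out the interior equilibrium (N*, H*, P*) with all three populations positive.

N* ≈ 290, H* ≈ 2.3, P* ≈ 3.5

From dP/dt = 0: 0.0186H* = 0.0427, so H* = 2.3.
From dN/dt = 0: 1.25(1 - N*/311) = 0.0374·2.3, giving N* = 311·(1 - 0.0687) = 290.
From dH/dt = 0: 0.00238·290 - 0.551 = 0.0395P*, so P* = 0.138/0.0395 = 3.5.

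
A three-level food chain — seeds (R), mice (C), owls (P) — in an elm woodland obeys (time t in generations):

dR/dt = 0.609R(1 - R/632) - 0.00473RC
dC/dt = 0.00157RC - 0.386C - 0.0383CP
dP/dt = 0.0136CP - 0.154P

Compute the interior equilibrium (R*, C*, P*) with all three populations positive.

R* ≈ 576, C* ≈ 11.3, P* ≈ 13.6

From dP/dt = 0: 0.0136C* = 0.154, so C* = 11.3.
From dR/dt = 0: 0.609(1 - R*/632) = 0.00473·11.3, giving R* = 632·(1 - 0.0879) = 576.
From dC/dt = 0: 0.00157·576 - 0.386 = 0.0383P*, so P* = 0.519/0.0383 = 13.6.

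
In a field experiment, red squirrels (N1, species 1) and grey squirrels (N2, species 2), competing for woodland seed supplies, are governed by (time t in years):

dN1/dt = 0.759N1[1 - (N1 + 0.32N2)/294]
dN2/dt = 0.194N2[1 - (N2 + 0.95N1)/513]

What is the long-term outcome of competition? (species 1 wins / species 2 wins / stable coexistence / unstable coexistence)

stable coexistence

Compare the nullcline intercepts: K1/α12 = 294/0.32 = 919 > K2 = 513; K2/α21 = 513/0.95 = 540 > K1 = 294.
Since both inequalities hold, each species can invade when rare, so the interior equilibrium is stable.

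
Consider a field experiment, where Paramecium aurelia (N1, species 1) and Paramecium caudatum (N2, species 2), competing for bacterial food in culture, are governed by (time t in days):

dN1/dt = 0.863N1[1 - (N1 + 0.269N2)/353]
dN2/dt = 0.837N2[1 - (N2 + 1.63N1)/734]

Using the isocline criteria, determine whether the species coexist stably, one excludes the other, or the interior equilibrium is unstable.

stable coexistence

Compare the nullcline intercepts: K1/α12 = 353/0.269 = 1310 > K2 = 734; K2/α21 = 734/1.63 = 450 > K1 = 353.
Since both inequalities hold, each species can invade when rare, so the interior equilibrium is stable.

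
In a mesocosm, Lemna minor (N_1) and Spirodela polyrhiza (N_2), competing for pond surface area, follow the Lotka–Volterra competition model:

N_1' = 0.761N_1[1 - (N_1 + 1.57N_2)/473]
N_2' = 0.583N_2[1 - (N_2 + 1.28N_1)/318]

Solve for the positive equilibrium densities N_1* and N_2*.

Setting both brackets to zero gives the nullclines N_1 + 1.57N_2 = 473 and 1.28N_1 + N_2 = 318.
Substituting N_2 = 318 - 1.28N_1 into the first: N_1(1 - 1.57·1.28) = 473 - 1.57·318.
So N_1* = -26.3/-1.01 = 26, and then N_2* = 318 - 1.28·26 = 285.

N_1* ≈ 26, N_2* ≈ 285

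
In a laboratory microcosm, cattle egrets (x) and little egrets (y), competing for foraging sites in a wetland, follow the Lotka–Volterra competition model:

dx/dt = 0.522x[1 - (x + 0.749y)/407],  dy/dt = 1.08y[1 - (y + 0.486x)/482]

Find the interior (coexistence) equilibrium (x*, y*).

Setting both brackets to zero gives the nullclines x + 0.749y = 407 and 0.486x + y = 482.
Substituting y = 482 - 0.486x into the first: x(1 - 0.749·0.486) = 407 - 0.749·482.
So x* = 46/0.636 = 72.3, and then y* = 482 - 0.486·72.3 = 447.

x* ≈ 72.3, y* ≈ 447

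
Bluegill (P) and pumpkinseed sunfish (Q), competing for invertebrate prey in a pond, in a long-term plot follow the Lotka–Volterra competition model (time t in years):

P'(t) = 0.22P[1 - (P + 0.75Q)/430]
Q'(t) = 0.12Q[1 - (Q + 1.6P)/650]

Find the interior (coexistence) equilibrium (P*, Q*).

Setting both brackets to zero gives the nullclines P + 0.75Q = 430 and 1.6P + Q = 650.
Substituting Q = 650 - 1.6P into the first: P(1 - 0.75·1.6) = 430 - 0.75·650.
So P* = -57.5/-0.2 = 287, and then Q* = 650 - 1.6·287 = 190.

P* ≈ 287, Q* ≈ 190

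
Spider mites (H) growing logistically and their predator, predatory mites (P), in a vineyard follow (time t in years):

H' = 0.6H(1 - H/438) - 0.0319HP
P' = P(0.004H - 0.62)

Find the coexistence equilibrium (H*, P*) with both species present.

From dP/dt = 0 with P > 0: 0.004H* = 0.62, so H* = 155.
Substitute into dH/dt = 0: 0.6(1 - 155/438) = 0.0319P*.
The bracket is 0.646, giving P* = 0.388/0.0319 = 12.2.

H* ≈ 155, P* ≈ 12.2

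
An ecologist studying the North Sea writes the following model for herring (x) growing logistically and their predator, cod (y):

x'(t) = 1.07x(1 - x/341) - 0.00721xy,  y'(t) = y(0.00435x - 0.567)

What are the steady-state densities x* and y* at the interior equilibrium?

x* ≈ 130, y* ≈ 91.7

From dy/dt = 0 with y > 0: 0.00435x* = 0.567, so x* = 130.
Substitute into dx/dt = 0: 1.07(1 - 130/341) = 0.00721y*.
The bracket is 0.618, giving y* = 0.661/0.00721 = 91.7.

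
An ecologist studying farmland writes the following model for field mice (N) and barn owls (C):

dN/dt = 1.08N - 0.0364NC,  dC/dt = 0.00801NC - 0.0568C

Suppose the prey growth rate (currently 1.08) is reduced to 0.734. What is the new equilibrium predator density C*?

At the interior fixed point, setting dN/dt = 0 with N > 0 fixes C* = (prey growth rate)/(NC coefficient) — independent of the other coefficients.
With the change, C* = 0.734/0.0364 = 20.2; it falls from 29.7.

C* ≈ 20.2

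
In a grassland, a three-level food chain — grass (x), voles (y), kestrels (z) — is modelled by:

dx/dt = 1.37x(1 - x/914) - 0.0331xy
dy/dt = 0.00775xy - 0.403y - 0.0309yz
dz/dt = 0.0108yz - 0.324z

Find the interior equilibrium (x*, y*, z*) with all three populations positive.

From dz/dt = 0: 0.0108y* = 0.324, so y* = 30.
From dx/dt = 0: 1.37(1 - x*/914) = 0.0331·30, giving x* = 914·(1 - 0.725) = 252.
From dy/dt = 0: 0.00775·252 - 0.403 = 0.0309z*, so z* = 1.55/0.0309 = 50.

x* ≈ 252, y* ≈ 30, z* ≈ 50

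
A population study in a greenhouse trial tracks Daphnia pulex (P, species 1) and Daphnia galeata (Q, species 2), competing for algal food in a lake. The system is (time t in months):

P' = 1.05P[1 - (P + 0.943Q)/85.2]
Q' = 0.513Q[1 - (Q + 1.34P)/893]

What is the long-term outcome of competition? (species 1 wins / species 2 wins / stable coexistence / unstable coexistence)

species 2 excludes species 1

Compare the nullcline intercepts: K1/α12 = 85.2/0.943 = 90.3 < K2 = 893; K2/α21 = 893/1.34 = 666 > K1 = 85.2.
Since the inequalities point opposite ways, species 2 can invade but species 1 cannot.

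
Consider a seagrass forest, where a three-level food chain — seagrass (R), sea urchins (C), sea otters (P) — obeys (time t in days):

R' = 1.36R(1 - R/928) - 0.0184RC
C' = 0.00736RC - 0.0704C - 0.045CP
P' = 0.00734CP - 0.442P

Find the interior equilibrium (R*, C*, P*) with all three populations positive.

R* ≈ 172, C* ≈ 60.2, P* ≈ 26.6

From dP/dt = 0: 0.00734C* = 0.442, so C* = 60.2.
From dR/dt = 0: 1.36(1 - R*/928) = 0.0184·60.2, giving R* = 928·(1 - 0.815) = 172.
From dC/dt = 0: 0.00736·172 - 0.0704 = 0.045P*, so P* = 1.2/0.045 = 26.6.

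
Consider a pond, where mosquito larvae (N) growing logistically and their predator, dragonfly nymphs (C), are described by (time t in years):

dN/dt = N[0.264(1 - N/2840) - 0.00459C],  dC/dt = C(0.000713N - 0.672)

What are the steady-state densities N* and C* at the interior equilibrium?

N* ≈ 942, C* ≈ 38.4

From dC/dt = 0 with C > 0: 0.000713N* = 0.672, so N* = 942.
Substitute into dN/dt = 0: 0.264(1 - 942/2840) = 0.00459C*.
The bracket is 0.668, giving C* = 0.176/0.00459 = 38.4.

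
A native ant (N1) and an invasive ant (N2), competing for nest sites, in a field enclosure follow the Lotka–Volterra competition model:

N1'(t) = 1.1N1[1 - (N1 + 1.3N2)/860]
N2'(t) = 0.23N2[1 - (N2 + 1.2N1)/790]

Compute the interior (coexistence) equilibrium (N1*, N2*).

N1* ≈ 298, N2* ≈ 432

Setting both brackets to zero gives the nullclines N1 + 1.3N2 = 860 and 1.2N1 + N2 = 790.
Substituting N2 = 790 - 1.2N1 into the first: N1(1 - 1.3·1.2) = 860 - 1.3·790.
So N1* = -167/-0.56 = 298, and then N2* = 790 - 1.2·298 = 432.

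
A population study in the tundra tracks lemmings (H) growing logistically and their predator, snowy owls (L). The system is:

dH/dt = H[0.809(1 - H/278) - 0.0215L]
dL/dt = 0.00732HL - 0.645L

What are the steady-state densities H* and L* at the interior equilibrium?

From dL/dt = 0 with L > 0: 0.00732H* = 0.645, so H* = 88.1.
Substitute into dH/dt = 0: 0.809(1 - 88.1/278) = 0.0215L*.
The bracket is 0.683, giving L* = 0.553/0.0215 = 25.7.

H* ≈ 88.1, L* ≈ 25.7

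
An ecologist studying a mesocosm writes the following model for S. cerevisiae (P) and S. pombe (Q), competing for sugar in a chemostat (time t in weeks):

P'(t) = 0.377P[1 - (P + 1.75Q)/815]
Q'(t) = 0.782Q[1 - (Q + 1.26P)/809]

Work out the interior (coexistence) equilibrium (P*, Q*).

Setting both brackets to zero gives the nullclines P + 1.75Q = 815 and 1.26P + Q = 809.
Substituting Q = 809 - 1.26P into the first: P(1 - 1.75·1.26) = 815 - 1.75·809.
So P* = -601/-1.21 = 499, and then Q* = 809 - 1.26·499 = 181.

P* ≈ 499, Q* ≈ 181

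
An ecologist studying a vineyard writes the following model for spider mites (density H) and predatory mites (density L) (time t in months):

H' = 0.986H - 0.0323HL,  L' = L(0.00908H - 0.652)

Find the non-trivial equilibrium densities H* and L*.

H* ≈ 71.8, L* ≈ 30.5

Set dL/dt = 0 with L > 0: 0.00908H - 0.652 = 0, so H* = 0.652/0.00908 = 71.8.
Set dH/dt = 0 with H > 0: 0.986 - 0.0323L = 0, so L* = 0.986/0.0323 = 30.5.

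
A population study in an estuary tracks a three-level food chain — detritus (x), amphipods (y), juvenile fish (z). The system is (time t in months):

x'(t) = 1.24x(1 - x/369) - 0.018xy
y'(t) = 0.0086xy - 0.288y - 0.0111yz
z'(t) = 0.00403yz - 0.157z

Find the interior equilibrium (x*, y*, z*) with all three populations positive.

From dz/dt = 0: 0.00403y* = 0.157, so y* = 39.
From dx/dt = 0: 1.24(1 - x*/369) = 0.018·39, giving x* = 369·(1 - 0.566) = 160.
From dy/dt = 0: 0.0086·160 - 0.288 = 0.0111z*, so z* = 1.09/0.0111 = 98.3.

x* ≈ 160, y* ≈ 39, z* ≈ 98.3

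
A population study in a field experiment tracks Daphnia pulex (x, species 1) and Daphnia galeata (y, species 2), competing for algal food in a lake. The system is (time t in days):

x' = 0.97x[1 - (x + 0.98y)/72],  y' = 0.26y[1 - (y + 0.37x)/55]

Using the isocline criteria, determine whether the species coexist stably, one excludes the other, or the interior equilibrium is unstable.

Compare the nullcline intercepts: K1/α12 = 72/0.98 = 73.5 > K2 = 55; K2/α21 = 55/0.37 = 149 > K1 = 72.
Since both inequalities hold, each species can invade when rare, so the interior equilibrium is stable.

stable coexistence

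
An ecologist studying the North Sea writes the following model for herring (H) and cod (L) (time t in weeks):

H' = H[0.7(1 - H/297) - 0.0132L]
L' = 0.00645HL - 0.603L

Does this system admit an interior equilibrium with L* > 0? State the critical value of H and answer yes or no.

Threshold H = 93.5; K > 93.5, so yes, the predator persists.

The predator equation gives dL/dt > 0 only when H > 0.603/0.00645 = 93.5.
Without the predator, H → K = 297. Since 297 > 93.5, the predator can invade and persist.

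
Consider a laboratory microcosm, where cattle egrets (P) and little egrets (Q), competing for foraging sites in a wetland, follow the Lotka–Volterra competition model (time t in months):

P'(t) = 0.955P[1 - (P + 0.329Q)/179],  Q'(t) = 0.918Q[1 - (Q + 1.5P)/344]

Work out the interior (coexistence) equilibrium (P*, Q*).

P* ≈ 130, Q* ≈ 149

Setting both brackets to zero gives the nullclines P + 0.329Q = 179 and 1.5P + Q = 344.
Substituting Q = 344 - 1.5P into the first: P(1 - 0.329·1.5) = 179 - 0.329·344.
So P* = 65.8/0.506 = 130, and then Q* = 344 - 1.5·130 = 149.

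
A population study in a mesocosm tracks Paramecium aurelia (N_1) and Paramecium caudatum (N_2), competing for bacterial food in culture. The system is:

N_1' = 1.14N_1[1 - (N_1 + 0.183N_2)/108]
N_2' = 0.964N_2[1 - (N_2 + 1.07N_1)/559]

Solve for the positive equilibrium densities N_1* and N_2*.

Setting both brackets to zero gives the nullclines N_1 + 0.183N_2 = 108 and 1.07N_1 + N_2 = 559.
Substituting N_2 = 559 - 1.07N_1 into the first: N_1(1 - 0.183·1.07) = 108 - 0.183·559.
So N_1* = 5.7/0.804 = 7.09, and then N_2* = 559 - 1.07·7.09 = 551.

N_1* ≈ 7.09, N_2* ≈ 551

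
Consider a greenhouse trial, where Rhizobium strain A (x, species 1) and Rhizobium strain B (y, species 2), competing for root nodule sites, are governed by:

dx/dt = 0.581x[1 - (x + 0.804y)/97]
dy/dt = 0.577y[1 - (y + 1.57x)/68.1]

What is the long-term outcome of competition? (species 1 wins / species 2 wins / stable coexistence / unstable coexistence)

species 1 excludes species 2

Compare the nullcline intercepts: K1/α12 = 97/0.804 = 121 > K2 = 68.1; K2/α21 = 68.1/1.57 = 43.4 < K1 = 97.
Since the inequalities point opposite ways, species 1 can invade but species 2 cannot.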